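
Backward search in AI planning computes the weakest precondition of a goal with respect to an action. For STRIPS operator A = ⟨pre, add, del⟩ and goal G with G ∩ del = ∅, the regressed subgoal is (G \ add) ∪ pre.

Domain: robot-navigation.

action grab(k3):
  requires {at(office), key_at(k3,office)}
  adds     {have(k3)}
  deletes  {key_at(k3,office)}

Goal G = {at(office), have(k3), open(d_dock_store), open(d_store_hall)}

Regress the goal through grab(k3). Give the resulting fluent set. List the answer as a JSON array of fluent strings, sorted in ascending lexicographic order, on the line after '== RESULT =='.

Compute (G \ add) ∪ pre:
  G ∩ del = {}  (empty — regression defined)
  G \ add = {at(office), have(k3), open(d_dock_store), open(d_store_hall)} \ {have(k3)} = {at(office), open(d_dock_store), open(d_store_hall)}
  ∪ pre   = {at(office), open(d_dock_store), open(d_store_hall)} ∪ {at(office), key_at(k3,office)}
          = {at(office), key_at(k3,office), open(d_dock_store), open(d_store_hall)}

== RESULT ==
["at(office)", "key_at(k3,office)", "open(d_dock_store)", "open(d_store_hall)"]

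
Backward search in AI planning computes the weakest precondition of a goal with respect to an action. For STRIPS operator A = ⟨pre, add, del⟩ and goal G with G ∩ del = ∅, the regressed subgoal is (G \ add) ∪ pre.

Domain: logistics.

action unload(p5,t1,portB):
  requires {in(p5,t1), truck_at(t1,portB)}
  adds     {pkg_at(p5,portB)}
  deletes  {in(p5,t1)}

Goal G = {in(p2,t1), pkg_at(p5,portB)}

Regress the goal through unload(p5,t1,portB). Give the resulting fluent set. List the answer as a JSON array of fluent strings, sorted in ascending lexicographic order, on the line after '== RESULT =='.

Compute (G \ add) ∪ pre:
  G ∩ del = {}  (empty — regression defined)
  G \ add = {in(p2,t1), pkg_at(p5,portB)} \ {pkg_at(p5,portB)} = {in(p2,t1)}
  ∪ pre   = {in(p2,t1)} ∪ {in(p5,t1), truck_at(t1,portB)}
          = {in(p2,t1), in(p5,t1), truck_at(t1,portB)}

== RESULT ==
["in(p2,t1)", "in(p5,t1)", "truck_at(t1,portB)"]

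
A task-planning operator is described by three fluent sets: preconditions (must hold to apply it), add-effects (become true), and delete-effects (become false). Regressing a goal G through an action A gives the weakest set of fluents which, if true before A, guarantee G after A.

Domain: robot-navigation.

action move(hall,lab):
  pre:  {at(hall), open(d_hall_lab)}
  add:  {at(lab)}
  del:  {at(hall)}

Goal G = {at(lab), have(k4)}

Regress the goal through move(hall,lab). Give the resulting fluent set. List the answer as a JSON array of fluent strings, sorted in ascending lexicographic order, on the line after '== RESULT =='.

Regress:
  G ∩ del = {}  (empty — regression defined)
  G \ add = {at(lab), have(k4)} \ {at(lab)} = {have(k4)}
  ∪ pre   = {have(k4)} ∪ {at(hall), open(d_hall_lab)}
          = {at(hall), have(k4), open(d_hall_lab)}

== RESULT ==
["at(hall)", "have(k4)", "open(d_hall_lab)"]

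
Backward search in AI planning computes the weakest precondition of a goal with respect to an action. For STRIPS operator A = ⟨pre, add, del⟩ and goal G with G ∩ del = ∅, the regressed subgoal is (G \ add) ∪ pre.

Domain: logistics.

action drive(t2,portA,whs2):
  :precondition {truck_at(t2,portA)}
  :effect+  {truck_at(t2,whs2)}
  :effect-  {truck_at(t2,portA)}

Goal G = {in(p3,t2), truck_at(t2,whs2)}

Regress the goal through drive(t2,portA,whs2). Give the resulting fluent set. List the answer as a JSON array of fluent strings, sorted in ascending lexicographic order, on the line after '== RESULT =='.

Regress:
  G ∩ del = {}  (empty — regression defined)
  G \ add = {in(p3,t2), truck_at(t2,whs2)} \ {truck_at(t2,whs2)} = {in(p3,t2)}
  ∪ pre   = {in(p3,t2)} ∪ {truck_at(t2,portA)}
          = {in(p3,t2), truck_at(t2,portA)}

== RESULT ==
["in(p3,t2)", "truck_at(t2,portA)"]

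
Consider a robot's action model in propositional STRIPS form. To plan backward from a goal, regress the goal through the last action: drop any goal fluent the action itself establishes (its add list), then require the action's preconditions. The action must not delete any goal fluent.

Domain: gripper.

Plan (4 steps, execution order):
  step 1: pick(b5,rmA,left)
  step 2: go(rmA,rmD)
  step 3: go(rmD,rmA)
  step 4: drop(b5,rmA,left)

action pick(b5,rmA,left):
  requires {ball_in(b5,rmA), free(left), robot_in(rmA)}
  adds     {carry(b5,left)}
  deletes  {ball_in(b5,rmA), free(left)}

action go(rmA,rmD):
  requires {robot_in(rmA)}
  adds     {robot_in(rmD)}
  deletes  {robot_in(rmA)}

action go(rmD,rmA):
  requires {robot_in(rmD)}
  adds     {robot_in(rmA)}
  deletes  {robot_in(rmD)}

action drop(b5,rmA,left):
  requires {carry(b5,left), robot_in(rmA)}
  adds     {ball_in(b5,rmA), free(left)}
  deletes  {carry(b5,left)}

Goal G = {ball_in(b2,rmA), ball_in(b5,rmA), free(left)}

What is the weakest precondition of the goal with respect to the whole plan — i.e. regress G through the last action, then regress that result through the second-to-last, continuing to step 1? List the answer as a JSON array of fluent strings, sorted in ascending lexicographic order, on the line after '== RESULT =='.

Regress step by step:
  through step 4 (drop(b5,rmA,left)): drop {ball_in(b5,rmA), free(left)}, keep {ball_in(b2,rmA)}, require {carry(b5,left), robot_in(rmA)}
    → {ball_in(b2,rmA), carry(b5,left), robot_in(rmA)}
  through step 3 (go(rmD,rmA)): drop {robot_in(rmA)}, keep {ball_in(b2,rmA), carry(b5,left)}, require {robot_in(rmD)}
    → {ball_in(b2,rmA), carry(b5,left), robot_in(rmD)}
  through step 2 (go(rmA,rmD)): drop {robot_in(rmD)}, keep {ball_in(b2,rmA), carry(b5,left)}, require {robot_in(rmA)}
    → {ball_in(b2,rmA), carry(b5,left), robot_in(rmA)}
  through step 1 (pick(b5,rmA,left)): drop {carry(b5,left)}, keep {ball_in(b2,rmA), robot_in(rmA)}, require {ball_in(b5,rmA), free(left), robot_in(rmA)}
    → {ball_in(b2,rmA), ball_in(b5,rmA), free(left), robot_in(rmA)}

== RESULT ==
["ball_in(b2,rmA)", "ball_in(b5,rmA)", "free(left)", "robot_in(rmA)"]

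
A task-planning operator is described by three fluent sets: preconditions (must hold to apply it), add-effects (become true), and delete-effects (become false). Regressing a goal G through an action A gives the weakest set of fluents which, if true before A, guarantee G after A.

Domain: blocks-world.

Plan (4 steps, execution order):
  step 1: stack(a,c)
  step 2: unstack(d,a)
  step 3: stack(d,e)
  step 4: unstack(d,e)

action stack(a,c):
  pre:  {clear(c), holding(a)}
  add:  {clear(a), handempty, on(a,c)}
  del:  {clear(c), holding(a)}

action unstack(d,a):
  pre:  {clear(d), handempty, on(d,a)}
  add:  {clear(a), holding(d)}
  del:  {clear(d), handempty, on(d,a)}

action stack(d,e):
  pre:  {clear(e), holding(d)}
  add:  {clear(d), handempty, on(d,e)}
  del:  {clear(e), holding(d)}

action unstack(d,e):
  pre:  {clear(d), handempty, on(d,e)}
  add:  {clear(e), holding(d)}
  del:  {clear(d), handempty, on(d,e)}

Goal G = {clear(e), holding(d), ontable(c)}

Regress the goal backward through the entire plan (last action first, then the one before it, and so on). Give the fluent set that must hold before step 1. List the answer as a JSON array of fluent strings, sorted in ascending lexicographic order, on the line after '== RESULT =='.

Work backward from the goal:
  through step 4 (unstack(d,e)): drop {clear(e), holding(d)}, keep {ontable(c)}, require {clear(d), handempty, on(d,e)}
    → {clear(d), handempty, on(d,e), ontable(c)}
  through step 3 (stack(d,e)): drop {clear(d), handempty, on(d,e)}, keep {ontable(c)}, require {clear(e), holding(d)}
    → {clear(e), holding(d), ontable(c)}
  through step 2 (unstack(d,a)): drop {holding(d)}, keep {clear(e), ontable(c)}, require {clear(d), handempty, on(d,a)}
    → {clear(d), clear(e), handempty, on(d,a), ontable(c)}
  through step 1 (stack(a,c)): drop {handempty}, keep {clear(d), clear(e), on(d,a), ontable(c)}, require {clear(c), holding(a)}
    → {clear(c), clear(d), clear(e), holding(a), on(d,a), ontable(c)}

== RESULT ==
["clear(c)", "clear(d)", "clear(e)", "holding(a)", "on(d,a)", "ontable(c)"]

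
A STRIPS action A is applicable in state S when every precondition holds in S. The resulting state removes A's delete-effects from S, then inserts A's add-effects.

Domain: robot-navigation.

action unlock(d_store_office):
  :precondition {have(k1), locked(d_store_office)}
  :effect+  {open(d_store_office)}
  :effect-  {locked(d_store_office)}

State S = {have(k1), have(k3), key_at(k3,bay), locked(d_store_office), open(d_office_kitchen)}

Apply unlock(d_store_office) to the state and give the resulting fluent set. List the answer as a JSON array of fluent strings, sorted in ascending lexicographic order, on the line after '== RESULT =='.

Progress:
  pre ⊆ S: {have(k1), locked(d_store_office)} ⊆ S  — applicable
  S \ del = {have(k1), have(k3), key_at(k3,bay), open(d_office_kitchen)}
  ∪ add   = {have(k1), have(k3), key_at(k3,bay), open(d_office_kitchen), open(d_store_office)}

== RESULT ==
["have(k1)", "have(k3)", "key_at(k3,bay)", "open(d_office_kitchen)", "open(d_store_office)"]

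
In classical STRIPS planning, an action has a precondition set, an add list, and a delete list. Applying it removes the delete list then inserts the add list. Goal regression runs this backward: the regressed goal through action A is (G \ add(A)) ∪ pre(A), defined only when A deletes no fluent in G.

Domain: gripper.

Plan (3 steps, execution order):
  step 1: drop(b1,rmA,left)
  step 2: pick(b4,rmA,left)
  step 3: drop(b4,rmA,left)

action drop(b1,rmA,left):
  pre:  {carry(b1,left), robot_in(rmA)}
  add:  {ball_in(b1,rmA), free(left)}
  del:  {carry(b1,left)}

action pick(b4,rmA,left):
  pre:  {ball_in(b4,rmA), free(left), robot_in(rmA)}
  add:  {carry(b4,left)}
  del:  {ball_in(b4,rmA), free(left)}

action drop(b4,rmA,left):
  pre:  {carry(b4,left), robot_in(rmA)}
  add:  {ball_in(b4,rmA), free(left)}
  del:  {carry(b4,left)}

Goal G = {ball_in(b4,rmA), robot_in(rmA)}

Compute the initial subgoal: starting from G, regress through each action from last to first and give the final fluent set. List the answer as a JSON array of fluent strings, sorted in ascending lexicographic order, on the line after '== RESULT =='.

Regress step by step:
  through step 3 (drop(b4,rmA,left)): drop {ball_in(b4,rmA)}, keep {robot_in(rmA)}, require {carry(b4,left), robot_in(rmA)}
    → {carry(b4,left), robot_in(rmA)}
  through step 2 (pick(b4,rmA,left)): drop {carry(b4,left)}, keep {robot_in(rmA)}, require {ball_in(b4,rmA), free(left), robot_in(rmA)}
    → {ball_in(b4,rmA), free(left), robot_in(rmA)}
  through step 1 (drop(b1,rmA,left)): drop {free(left)}, keep {ball_in(b4,rmA), robot_in(rmA)}, require {carry(b1,left), robot_in(rmA)}
    → {ball_in(b4,rmA), carry(b1,left), robot_in(rmA)}

== RESULT ==
["ball_in(b4,rmA)", "carry(b1,left)", "robot_in(rmA)"]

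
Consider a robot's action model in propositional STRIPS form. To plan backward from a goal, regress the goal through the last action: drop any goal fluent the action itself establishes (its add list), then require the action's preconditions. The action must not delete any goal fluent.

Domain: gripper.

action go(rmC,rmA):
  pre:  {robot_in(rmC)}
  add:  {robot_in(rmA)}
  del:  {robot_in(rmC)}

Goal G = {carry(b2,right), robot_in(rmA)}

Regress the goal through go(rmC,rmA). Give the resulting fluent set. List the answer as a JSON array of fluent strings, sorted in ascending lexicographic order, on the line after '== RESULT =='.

Compute (G \ add) ∪ pre:
  G ∩ del = {}  (empty — regression defined)
  G \ add = {carry(b2,right), robot_in(rmA)} \ {robot_in(rmA)} = {carry(b2,right)}
  ∪ pre   = {carry(b2,right)} ∪ {robot_in(rmC)}
          = {carry(b2,right), robot_in(rmC)}

== RESULT ==
["carry(b2,right)", "robot_in(rmC)"]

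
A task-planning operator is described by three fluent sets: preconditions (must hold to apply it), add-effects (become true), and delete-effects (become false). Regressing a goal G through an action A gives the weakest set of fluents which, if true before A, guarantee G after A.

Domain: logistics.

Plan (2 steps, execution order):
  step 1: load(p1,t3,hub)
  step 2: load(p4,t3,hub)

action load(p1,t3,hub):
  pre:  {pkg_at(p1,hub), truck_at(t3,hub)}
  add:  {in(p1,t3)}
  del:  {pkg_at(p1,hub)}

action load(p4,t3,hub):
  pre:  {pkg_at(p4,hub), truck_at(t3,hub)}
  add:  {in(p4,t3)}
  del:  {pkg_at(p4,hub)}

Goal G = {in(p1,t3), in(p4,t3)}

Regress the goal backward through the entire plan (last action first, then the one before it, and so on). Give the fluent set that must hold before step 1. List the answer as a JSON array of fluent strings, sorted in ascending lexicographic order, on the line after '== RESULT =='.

Work backward from the goal:
  through step 2 (load(p4,t3,hub)): drop {in(p4,t3)}, keep {in(p1,t3)}, require {pkg_at(p4,hub), truck_at(t3,hub)}
    → {in(p1,t3), pkg_at(p4,hub), truck_at(t3,hub)}
  through step 1 (load(p1,t3,hub)): drop {in(p1,t3)}, keep {pkg_at(p4,hub), truck_at(t3,hub)}, require {pkg_at(p1,hub), truck_at(t3,hub)}
    → {pkg_at(p1,hub), pkg_at(p4,hub), truck_at(t3,hub)}

== RESULT ==
["pkg_at(p1,hub)", "pkg_at(p4,hub)", "truck_at(t3,hub)"]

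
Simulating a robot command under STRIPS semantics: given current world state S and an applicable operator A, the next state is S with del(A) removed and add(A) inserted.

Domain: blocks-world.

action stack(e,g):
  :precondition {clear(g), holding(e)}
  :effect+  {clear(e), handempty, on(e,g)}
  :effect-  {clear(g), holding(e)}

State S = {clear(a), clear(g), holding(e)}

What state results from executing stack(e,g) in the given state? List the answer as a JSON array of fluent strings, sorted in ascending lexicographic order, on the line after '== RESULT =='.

Compute (S \ del) ∪ add:
  pre ⊆ S: {clear(g), holding(e)} ⊆ S  — applicable
  S \ del = {clear(a)}
  ∪ add   = {clear(a), clear(e), handempty, on(e,g)}

== RESULT ==
["clear(a)", "clear(e)", "handempty", "on(e,g)"]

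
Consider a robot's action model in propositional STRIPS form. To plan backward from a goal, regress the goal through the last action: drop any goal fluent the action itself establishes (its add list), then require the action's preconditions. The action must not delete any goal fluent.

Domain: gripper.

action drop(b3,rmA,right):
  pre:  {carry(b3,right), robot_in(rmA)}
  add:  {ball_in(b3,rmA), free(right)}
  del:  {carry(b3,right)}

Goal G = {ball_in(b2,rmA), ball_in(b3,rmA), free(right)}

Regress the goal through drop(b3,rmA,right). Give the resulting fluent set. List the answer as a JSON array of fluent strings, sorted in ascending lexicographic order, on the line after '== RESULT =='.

Compute (G \ add) ∪ pre:
  G ∩ del = {}  (empty — regression defined)
  G \ add = {ball_in(b2,rmA), ball_in(b3,rmA), free(right)} \ {ball_in(b3,rmA), free(right)} = {ball_in(b2,rmA)}
  ∪ pre   = {ball_in(b2,rmA)} ∪ {carry(b3,right), robot_in(rmA)}
          = {ball_in(b2,rmA), carry(b3,right), robot_in(rmA)}

== RESULT ==
["ball_in(b2,rmA)", "carry(b3,right)", "robot_in(rmA)"]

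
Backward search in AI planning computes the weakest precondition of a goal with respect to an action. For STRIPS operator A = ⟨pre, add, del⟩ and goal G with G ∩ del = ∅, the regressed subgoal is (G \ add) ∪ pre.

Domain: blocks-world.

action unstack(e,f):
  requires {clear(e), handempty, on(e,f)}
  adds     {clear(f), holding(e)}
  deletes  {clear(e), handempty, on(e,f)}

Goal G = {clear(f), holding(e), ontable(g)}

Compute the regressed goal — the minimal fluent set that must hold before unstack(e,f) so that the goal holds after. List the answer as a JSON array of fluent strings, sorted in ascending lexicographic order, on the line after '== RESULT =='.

Regress:
  G ∩ del = {}  (empty — regression defined)
  G \ add = {clear(f), holding(e), ontable(g)} \ {clear(f), holding(e)} = {ontable(g)}
  ∪ pre   = {ontable(g)} ∪ {clear(e), handempty, on(e,f)}
          = {clear(e), handempty, on(e,f), ontable(g)}

== RESULT ==
["clear(e)", "handempty", "on(e,f)", "ontable(g)"]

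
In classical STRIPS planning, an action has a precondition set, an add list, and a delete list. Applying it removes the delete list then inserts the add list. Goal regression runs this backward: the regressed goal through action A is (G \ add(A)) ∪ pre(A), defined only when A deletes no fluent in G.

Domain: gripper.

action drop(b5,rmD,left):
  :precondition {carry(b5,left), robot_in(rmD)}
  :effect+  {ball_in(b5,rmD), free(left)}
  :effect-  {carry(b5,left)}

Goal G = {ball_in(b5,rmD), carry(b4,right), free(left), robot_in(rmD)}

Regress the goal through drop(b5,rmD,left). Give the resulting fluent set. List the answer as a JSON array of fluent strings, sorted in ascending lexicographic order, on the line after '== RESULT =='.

Compute (G \ add) ∪ pre:
  G ∩ del = {}  (empty — regression defined)
  G \ add = {ball_in(b5,rmD), carry(b4,right), free(left), robot_in(rmD)} \ {ball_in(b5,rmD), free(left)} = {carry(b4,right), robot_in(rmD)}
  ∪ pre   = {carry(b4,right), robot_in(rmD)} ∪ {carry(b5,left), robot_in(rmD)}
          = {carry(b4,right), carry(b5,left), robot_in(rmD)}

== RESULT ==
["carry(b4,right)", "carry(b5,left)", "robot_in(rmD)"]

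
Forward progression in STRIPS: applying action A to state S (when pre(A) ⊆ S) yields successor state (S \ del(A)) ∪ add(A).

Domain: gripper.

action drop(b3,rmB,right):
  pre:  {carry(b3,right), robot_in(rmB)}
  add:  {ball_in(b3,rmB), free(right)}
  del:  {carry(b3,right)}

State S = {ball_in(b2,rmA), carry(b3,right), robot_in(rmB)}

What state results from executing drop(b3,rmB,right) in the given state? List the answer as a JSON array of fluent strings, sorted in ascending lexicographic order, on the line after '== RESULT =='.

Progress:
  pre ⊆ S: {carry(b3,right), robot_in(rmB)} ⊆ S  — applicable
  S \ del = {ball_in(b2,rmA), robot_in(rmB)}
  ∪ add   = {ball_in(b2,rmA), ball_in(b3,rmB), free(right), robot_in(rmB)}

== RESULT ==
["ball_in(b2,rmA)", "ball_in(b3,rmB)", "free(right)", "robot_in(rmB)"]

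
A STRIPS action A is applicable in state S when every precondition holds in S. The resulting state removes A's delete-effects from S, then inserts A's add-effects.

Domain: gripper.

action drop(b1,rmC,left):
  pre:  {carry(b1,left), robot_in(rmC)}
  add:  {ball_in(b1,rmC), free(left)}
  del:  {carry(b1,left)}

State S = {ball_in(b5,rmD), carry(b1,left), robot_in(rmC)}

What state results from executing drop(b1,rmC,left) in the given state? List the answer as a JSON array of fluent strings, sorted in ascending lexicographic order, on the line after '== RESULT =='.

Progress:
  pre ⊆ S: {carry(b1,left), robot_in(rmC)} ⊆ S  — applicable
  S \ del = {ball_in(b5,rmD), robot_in(rmC)}
  ∪ add   = {ball_in(b1,rmC), ball_in(b5,rmD), free(left), robot_in(rmC)}

== RESULT ==
["ball_in(b1,rmC)", "ball_in(b5,rmD)", "free(left)", "robot_in(rmC)"]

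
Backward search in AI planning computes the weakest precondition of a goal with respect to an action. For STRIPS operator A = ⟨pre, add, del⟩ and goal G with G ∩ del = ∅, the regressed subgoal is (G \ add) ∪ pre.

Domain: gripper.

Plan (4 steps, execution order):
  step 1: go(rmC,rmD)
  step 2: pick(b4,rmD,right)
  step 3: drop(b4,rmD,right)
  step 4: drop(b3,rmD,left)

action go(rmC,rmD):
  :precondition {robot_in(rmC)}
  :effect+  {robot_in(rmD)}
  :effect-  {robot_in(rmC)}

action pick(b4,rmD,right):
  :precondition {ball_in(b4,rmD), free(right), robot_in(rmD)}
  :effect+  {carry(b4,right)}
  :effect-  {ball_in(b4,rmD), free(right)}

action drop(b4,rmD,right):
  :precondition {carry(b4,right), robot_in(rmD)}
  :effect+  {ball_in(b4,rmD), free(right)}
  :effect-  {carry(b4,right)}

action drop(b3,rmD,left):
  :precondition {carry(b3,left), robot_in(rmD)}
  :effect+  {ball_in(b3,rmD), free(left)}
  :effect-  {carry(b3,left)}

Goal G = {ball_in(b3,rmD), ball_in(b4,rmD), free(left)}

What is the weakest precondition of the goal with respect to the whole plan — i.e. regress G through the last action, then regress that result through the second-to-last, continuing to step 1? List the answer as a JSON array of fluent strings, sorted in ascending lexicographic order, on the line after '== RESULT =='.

Work backward from the goal:
  through step 4 (drop(b3,rmD,left)): drop {ball_in(b3,rmD), free(left)}, keep {ball_in(b4,rmD)}, require {carry(b3,left), robot_in(rmD)}
    → {ball_in(b4,rmD), carry(b3,left), robot_in(rmD)}
  through step 3 (drop(b4,rmD,right)): drop {ball_in(b4,rmD)}, keep {carry(b3,left), robot_in(rmD)}, require {carry(b4,right), robot_in(rmD)}
    → {carry(b3,left), carry(b4,right), robot_in(rmD)}
  through step 2 (pick(b4,rmD,right)): drop {carry(b4,right)}, keep {carry(b3,left), robot_in(rmD)}, require {ball_in(b4,rmD), free(right), robot_in(rmD)}
    → {ball_in(b4,rmD), carry(b3,left), free(right), robot_in(rmD)}
  through step 1 (go(rmC,rmD)): drop {robot_in(rmD)}, keep {ball_in(b4,rmD), carry(b3,left), free(right)}, require {robot_in(rmC)}
    → {ball_in(b4,rmD), carry(b3,left), free(right), robot_in(rmC)}

== RESULT ==
["ball_in(b4,rmD)", "carry(b3,left)", "free(right)", "robot_in(rmC)"]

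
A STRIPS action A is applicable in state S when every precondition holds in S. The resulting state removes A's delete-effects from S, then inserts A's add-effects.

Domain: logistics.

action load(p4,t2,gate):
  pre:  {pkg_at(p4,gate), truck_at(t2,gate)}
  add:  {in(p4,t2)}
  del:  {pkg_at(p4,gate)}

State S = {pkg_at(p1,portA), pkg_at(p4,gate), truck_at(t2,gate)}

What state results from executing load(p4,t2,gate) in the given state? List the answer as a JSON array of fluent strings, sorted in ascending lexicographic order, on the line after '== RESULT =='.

Compute (S \ del) ∪ add:
  pre ⊆ S: {pkg_at(p4,gate), truck_at(t2,gate)} ⊆ S  — applicable
  S \ del = {pkg_at(p1,portA), truck_at(t2,gate)}
  ∪ add   = {in(p4,t2), pkg_at(p1,portA), truck_at(t2,gate)}

== RESULT ==
["in(p4,t2)", "pkg_at(p1,portA)", "truck_at(t2,gate)"]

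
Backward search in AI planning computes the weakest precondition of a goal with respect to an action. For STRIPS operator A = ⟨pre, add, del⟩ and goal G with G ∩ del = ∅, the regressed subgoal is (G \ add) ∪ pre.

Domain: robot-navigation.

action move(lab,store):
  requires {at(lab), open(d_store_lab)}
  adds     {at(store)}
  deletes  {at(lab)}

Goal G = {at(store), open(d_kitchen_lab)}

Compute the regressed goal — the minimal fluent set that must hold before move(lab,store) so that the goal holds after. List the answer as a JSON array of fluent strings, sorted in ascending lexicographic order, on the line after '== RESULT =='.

Compute (G \ add) ∪ pre:
  G ∩ del = {}  (empty — regression defined)
  G \ add = {at(store), open(d_kitchen_lab)} \ {at(store)} = {open(d_kitchen_lab)}
  ∪ pre   = {open(d_kitchen_lab)} ∪ {at(lab), open(d_store_lab)}
          = {at(lab), open(d_kitchen_lab), open(d_store_lab)}

== RESULT ==
["at(lab)", "open(d_kitchen_lab)", "open(d_store_lab)"]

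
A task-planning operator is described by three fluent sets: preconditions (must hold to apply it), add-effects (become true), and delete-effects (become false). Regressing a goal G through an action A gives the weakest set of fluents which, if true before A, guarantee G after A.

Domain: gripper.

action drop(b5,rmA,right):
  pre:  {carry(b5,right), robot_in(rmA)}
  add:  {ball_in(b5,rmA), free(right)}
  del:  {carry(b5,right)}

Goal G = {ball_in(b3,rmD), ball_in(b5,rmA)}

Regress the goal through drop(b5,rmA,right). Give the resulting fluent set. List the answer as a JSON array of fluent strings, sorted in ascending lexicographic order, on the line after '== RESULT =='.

Regress:
  G ∩ del = {}  (empty — regression defined)
  G \ add = {ball_in(b3,rmD), ball_in(b5,rmA)} \ {ball_in(b5,rmA), free(right)} = {ball_in(b3,rmD)}
  ∪ pre   = {ball_in(b3,rmD)} ∪ {carry(b5,right), robot_in(rmA)}
          = {ball_in(b3,rmD), carry(b5,right), robot_in(rmA)}

== RESULT ==
["ball_in(b3,rmD)", "carry(b5,right)", "robot_in(rmA)"]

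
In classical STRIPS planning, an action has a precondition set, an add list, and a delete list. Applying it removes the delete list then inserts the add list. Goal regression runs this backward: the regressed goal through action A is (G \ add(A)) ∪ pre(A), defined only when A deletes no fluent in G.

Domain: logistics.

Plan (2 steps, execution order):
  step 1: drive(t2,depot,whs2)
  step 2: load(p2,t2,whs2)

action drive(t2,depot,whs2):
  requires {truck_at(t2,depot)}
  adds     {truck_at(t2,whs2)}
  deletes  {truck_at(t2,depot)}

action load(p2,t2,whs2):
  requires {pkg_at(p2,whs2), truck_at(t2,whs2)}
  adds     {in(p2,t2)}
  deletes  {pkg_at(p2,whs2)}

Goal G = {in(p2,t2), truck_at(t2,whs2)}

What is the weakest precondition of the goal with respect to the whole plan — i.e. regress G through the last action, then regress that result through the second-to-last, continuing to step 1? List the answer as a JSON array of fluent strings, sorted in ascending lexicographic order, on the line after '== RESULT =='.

Regress step by step:
  through step 2 (load(p2,t2,whs2)): drop {in(p2,t2)}, keep {truck_at(t2,whs2)}, require {pkg_at(p2,whs2), truck_at(t2,whs2)}
    → {pkg_at(p2,whs2), truck_at(t2,whs2)}
  through step 1 (drive(t2,depot,whs2)): drop {truck_at(t2,whs2)}, keep {pkg_at(p2,whs2)}, require {truck_at(t2,depot)}
    → {pkg_at(p2,whs2), truck_at(t2,depot)}

== RESULT ==
["pkg_at(p2,whs2)", "truck_at(t2,depot)"]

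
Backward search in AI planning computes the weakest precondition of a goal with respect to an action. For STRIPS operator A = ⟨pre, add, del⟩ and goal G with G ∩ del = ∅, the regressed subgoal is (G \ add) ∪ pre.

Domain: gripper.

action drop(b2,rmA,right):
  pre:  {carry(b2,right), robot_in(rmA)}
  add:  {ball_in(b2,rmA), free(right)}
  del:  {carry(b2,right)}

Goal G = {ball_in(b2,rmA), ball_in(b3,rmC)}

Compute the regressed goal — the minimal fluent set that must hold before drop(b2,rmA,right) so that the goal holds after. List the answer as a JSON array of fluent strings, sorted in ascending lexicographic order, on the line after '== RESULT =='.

Regress:
  G ∩ del = {}  (empty — regression defined)
  G \ add = {ball_in(b2,rmA), ball_in(b3,rmC)} \ {ball_in(b2,rmA), free(right)} = {ball_in(b3,rmC)}
  ∪ pre   = {ball_in(b3,rmC)} ∪ {carry(b2,right), robot_in(rmA)}
          = {ball_in(b3,rmC), carry(b2,right), robot_in(rmA)}

== RESULT ==
["ball_in(b3,rmC)", "carry(b2,right)", "robot_in(rmA)"]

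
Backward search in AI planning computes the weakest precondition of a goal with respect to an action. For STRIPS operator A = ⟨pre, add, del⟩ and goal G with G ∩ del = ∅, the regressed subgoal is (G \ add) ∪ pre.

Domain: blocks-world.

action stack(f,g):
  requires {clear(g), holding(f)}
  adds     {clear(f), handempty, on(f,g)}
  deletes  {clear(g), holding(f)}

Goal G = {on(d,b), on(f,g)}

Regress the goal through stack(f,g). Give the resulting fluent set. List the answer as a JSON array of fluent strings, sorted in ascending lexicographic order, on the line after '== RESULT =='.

Compute (G \ add) ∪ pre:
  G ∩ del = {}  (empty — regression defined)
  G \ add = {on(d,b), on(f,g)} \ {clear(f), handempty, on(f,g)} = {on(d,b)}
  ∪ pre   = {on(d,b)} ∪ {clear(g), holding(f)}
          = {clear(g), holding(f), on(d,b)}

== RESULT ==
["clear(g)", "holding(f)", "on(d,b)"]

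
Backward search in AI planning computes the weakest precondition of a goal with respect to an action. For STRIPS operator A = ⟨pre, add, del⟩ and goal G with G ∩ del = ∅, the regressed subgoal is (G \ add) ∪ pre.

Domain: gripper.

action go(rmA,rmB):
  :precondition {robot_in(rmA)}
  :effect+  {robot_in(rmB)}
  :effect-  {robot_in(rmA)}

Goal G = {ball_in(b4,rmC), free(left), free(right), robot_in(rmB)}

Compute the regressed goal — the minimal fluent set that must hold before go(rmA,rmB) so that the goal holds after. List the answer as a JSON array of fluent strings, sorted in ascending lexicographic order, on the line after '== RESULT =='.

Compute (G \ add) ∪ pre:
  G ∩ del = {}  (empty — regression defined)
  G \ add = {ball_in(b4,rmC), free(left), free(right), robot_in(rmB)} \ {robot_in(rmB)} = {ball_in(b4,rmC), free(left), free(right)}
  ∪ pre   = {ball_in(b4,rmC), free(left), free(right)} ∪ {robot_in(rmA)}
          = {ball_in(b4,rmC), free(left), free(right), robot_in(rmA)}

== RESULT ==
["ball_in(b4,rmC)", "free(left)", "free(right)", "robot_in(rmA)"]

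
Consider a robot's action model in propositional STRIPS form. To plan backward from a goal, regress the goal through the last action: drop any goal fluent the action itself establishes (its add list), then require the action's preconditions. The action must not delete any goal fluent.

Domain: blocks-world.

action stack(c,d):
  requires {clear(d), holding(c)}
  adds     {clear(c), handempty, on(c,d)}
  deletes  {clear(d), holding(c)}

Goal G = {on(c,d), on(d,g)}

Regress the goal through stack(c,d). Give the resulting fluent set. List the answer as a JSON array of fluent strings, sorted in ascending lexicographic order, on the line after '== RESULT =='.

Compute (G \ add) ∪ pre:
  G ∩ del = {}  (empty — regression defined)
  G \ add = {on(c,d), on(d,g)} \ {clear(c), handempty, on(c,d)} = {on(d,g)}
  ∪ pre   = {on(d,g)} ∪ {clear(d), holding(c)}
          = {clear(d), holding(c), on(d,g)}

== RESULT ==
["clear(d)", "holding(c)", "on(d,g)"]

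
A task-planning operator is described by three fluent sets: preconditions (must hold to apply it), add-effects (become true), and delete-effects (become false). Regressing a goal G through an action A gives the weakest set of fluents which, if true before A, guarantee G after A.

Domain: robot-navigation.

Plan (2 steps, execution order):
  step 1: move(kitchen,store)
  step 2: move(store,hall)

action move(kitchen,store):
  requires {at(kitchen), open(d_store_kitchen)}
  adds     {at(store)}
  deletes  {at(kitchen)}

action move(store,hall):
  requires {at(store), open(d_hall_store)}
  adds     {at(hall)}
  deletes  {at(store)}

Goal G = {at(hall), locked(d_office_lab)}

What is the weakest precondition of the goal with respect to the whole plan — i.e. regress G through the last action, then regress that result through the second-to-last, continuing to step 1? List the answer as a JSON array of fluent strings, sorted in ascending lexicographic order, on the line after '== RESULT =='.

Regress step by step:
  through step 2 (move(store,hall)): drop {at(hall)}, keep {locked(d_office_lab)}, require {at(store), open(d_hall_store)}
    → {at(store), locked(d_office_lab), open(d_hall_store)}
  through step 1 (move(kitchen,store)): drop {at(store)}, keep {locked(d_office_lab), open(d_hall_store)}, require {at(kitchen), open(d_store_kitchen)}
    → {at(kitchen), locked(d_office_lab), open(d_hall_store), open(d_store_kitchen)}

== RESULT ==
["at(kitchen)", "locked(d_office_lab)", "open(d_hall_store)", "open(d_store_kitchen)"]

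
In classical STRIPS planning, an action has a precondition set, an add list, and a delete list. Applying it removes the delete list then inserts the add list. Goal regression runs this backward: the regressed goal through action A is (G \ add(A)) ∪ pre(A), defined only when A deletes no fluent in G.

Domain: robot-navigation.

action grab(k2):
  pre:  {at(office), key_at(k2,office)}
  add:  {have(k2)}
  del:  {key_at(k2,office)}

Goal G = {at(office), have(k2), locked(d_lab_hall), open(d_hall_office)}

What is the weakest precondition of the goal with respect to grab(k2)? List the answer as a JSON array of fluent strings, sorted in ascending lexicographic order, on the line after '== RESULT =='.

Regress:
  G ∩ del = {}  (empty — regression defined)
  G \ add = {at(office), have(k2), locked(d_lab_hall), open(d_hall_office)} \ {have(k2)} = {at(office), locked(d_lab_hall), open(d_hall_office)}
  ∪ pre   = {at(office), locked(d_lab_hall), open(d_hall_office)} ∪ {at(office), key_at(k2,office)}
          = {at(office), key_at(k2,office), locked(d_lab_hall), open(d_hall_office)}

== RESULT ==
["at(office)", "key_at(k2,office)", "locked(d_lab_hall)", "open(d_hall_office)"]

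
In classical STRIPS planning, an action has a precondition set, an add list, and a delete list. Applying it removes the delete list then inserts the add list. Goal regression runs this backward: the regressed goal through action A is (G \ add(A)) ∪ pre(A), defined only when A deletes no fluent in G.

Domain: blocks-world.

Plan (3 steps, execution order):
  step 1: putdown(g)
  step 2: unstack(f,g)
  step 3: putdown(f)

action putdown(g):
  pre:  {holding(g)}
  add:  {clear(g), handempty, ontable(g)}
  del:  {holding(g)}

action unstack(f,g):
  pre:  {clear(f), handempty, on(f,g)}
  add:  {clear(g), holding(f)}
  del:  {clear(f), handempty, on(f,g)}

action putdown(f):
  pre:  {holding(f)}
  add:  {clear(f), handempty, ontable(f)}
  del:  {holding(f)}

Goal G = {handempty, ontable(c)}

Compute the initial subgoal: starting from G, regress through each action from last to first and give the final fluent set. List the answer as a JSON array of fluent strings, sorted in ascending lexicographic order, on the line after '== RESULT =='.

Work backward from the goal:
  through step 3 (putdown(f)): drop {handempty}, keep {ontable(c)}, require {holding(f)}
    → {holding(f), ontable(c)}
  through step 2 (unstack(f,g)): drop {holding(f)}, keep {ontable(c)}, require {clear(f), handempty, on(f,g)}
    → {clear(f), handempty, on(f,g), ontable(c)}
  through step 1 (putdown(g)): drop {handempty}, keep {clear(f), on(f,g), ontable(c)}, require {holding(g)}
    → {clear(f), holding(g), on(f,g), ontable(c)}

== RESULT ==
["clear(f)", "holding(g)", "on(f,g)", "ontable(c)"]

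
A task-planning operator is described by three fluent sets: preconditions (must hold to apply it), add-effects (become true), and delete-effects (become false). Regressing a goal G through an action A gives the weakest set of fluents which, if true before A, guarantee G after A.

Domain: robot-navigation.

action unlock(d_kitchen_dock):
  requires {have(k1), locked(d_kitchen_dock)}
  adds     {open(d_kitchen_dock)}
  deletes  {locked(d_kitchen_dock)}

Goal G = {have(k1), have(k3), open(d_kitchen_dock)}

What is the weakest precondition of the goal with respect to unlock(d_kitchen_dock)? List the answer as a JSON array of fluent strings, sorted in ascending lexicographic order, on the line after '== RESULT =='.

Regress:
  G ∩ del = {}  (empty — regression defined)
  G \ add = {have(k1), have(k3), open(d_kitchen_dock)} \ {open(d_kitchen_dock)} = {have(k1), have(k3)}
  ∪ pre   = {have(k1), have(k3)} ∪ {have(k1), locked(d_kitchen_dock)}
          = {have(k1), have(k3), locked(d_kitchen_dock)}

== RESULT ==
["have(k1)", "have(k3)", "locked(d_kitchen_dock)"]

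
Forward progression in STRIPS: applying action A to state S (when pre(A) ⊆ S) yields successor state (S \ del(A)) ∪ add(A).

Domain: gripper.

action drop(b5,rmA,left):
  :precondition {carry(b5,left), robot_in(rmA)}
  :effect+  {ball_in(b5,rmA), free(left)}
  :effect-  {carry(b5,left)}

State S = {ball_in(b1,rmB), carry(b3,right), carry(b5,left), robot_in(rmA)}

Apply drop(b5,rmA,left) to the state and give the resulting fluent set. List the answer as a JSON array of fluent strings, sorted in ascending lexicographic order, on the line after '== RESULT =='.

Progress:
  pre ⊆ S: {carry(b5,left), robot_in(rmA)} ⊆ S  — applicable
  S \ del = {ball_in(b1,rmB), carry(b3,right), robot_in(rmA)}
  ∪ add   = {ball_in(b1,rmB), ball_in(b5,rmA), carry(b3,right), free(left), robot_in(rmA)}

== RESULT ==
["ball_in(b1,rmB)", "ball_in(b5,rmA)", "carry(b3,right)", "free(left)", "robot_in(rmA)"]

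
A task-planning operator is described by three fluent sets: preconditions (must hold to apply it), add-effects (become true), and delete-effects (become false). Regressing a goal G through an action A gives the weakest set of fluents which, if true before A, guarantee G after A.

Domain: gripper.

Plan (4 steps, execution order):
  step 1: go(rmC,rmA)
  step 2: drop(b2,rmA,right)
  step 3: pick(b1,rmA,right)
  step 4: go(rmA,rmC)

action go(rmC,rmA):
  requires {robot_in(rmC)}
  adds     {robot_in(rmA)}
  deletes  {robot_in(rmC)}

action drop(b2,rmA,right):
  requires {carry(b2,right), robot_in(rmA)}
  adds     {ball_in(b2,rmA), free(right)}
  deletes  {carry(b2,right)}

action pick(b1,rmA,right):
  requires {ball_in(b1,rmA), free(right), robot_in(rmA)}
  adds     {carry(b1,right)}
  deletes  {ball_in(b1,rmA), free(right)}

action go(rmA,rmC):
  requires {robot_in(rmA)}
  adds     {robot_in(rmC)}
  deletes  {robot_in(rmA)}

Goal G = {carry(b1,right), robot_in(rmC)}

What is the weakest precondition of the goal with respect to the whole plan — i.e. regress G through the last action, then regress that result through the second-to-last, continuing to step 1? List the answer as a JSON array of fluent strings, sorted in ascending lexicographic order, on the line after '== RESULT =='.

Work backward from the goal:
  through step 4 (go(rmA,rmC)): drop {robot_in(rmC)}, keep {carry(b1,right)}, require {robot_in(rmA)}
    → {carry(b1,right), robot_in(rmA)}
  through step 3 (pick(b1,rmA,right)): drop {carry(b1,right)}, keep {robot_in(rmA)}, require {ball_in(b1,rmA), free(right), robot_in(rmA)}
    → {ball_in(b1,rmA), free(right), robot_in(rmA)}
  through step 2 (drop(b2,rmA,right)): drop {free(right)}, keep {ball_in(b1,rmA), robot_in(rmA)}, require {carry(b2,right), robot_in(rmA)}
    → {ball_in(b1,rmA), carry(b2,right), robot_in(rmA)}
  through step 1 (go(rmC,rmA)): drop {robot_in(rmA)}, keep {ball_in(b1,rmA), carry(b2,right)}, require {robot_in(rmC)}
    → {ball_in(b1,rmA), carry(b2,right), robot_in(rmC)}

== RESULT ==
["ball_in(b1,rmA)", "carry(b2,right)", "robot_in(rmC)"]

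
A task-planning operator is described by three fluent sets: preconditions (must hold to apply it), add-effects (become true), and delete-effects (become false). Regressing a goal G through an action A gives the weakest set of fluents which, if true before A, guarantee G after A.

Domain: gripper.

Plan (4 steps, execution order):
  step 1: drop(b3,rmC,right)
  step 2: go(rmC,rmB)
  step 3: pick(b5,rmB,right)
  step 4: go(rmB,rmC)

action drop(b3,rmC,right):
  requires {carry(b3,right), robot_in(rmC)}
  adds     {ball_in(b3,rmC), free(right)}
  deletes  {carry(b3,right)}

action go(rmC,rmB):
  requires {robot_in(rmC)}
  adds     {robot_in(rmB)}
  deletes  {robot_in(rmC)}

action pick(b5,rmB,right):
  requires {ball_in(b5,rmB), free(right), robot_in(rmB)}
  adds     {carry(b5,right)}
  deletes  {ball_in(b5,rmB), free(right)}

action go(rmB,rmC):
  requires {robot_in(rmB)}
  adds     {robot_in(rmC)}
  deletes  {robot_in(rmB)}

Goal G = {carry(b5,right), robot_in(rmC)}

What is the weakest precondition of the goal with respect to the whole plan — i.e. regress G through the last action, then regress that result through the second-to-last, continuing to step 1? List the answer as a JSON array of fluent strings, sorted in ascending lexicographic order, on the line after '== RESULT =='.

Regress step by step:
  through step 4 (go(rmB,rmC)): drop {robot_in(rmC)}, keep {carry(b5,right)}, require {robot_in(rmB)}
    → {carry(b5,right), robot_in(rmB)}
  through step 3 (pick(b5,rmB,right)): drop {carry(b5,right)}, keep {robot_in(rmB)}, require {ball_in(b5,rmB), free(right), robot_in(rmB)}
    → {ball_in(b5,rmB), free(right), robot_in(rmB)}
  through step 2 (go(rmC,rmB)): drop {robot_in(rmB)}, keep {ball_in(b5,rmB), free(right)}, require {robot_in(rmC)}
    → {ball_in(b5,rmB), free(right), robot_in(rmC)}
  through step 1 (drop(b3,rmC,right)): drop {free(right)}, keep {ball_in(b5,rmB), robot_in(rmC)}, require {carry(b3,right), robot_in(rmC)}
    → {ball_in(b5,rmB), carry(b3,right), robot_in(rmC)}

== RESULT ==
["ball_in(b5,rmB)", "carry(b3,right)", "robot_in(rmC)"]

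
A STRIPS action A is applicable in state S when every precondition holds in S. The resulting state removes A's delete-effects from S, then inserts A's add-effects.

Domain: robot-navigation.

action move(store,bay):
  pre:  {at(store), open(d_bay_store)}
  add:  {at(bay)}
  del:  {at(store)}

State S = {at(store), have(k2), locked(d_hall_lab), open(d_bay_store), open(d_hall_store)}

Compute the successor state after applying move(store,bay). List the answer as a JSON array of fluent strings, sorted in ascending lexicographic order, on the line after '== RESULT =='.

Progress:
  pre ⊆ S: {at(store), open(d_bay_store)} ⊆ S  — applicable
  S \ del = {have(k2), locked(d_hall_lab), open(d_bay_store), open(d_hall_store)}
  ∪ add   = {at(bay), have(k2), locked(d_hall_lab), open(d_bay_store), open(d_hall_store)}

== RESULT ==
["at(bay)", "have(k2)", "locked(d_hall_lab)", "open(d_bay_store)", "open(d_hall_store)"]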